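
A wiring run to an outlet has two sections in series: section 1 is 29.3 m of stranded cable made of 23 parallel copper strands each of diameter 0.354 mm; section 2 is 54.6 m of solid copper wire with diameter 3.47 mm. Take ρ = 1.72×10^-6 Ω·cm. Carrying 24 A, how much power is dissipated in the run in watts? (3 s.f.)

185 W

ρ = 1.72×10^-6 Ω·cm = 1.72×10^-8 Ω·m
Section 1: A_strand = π(1.7700e-04)² = 9.842e-08 m²; R₁ = ρL/(N·A_s) = (1.72×10^-8)(29.3)/(23×9.842e-08) = 0.2226 Ω
Section 2: A = π(d/2)² = π(1.7350e-03 m)² = 9.457e-06 m²
R₂ = (1.72×10^-8)(54.6)/(9.457e-06) = 0.09931 Ω
R = R₁ + R₂ = 0.3219 Ω
P = I²R = (24)² × 0.3219 = 185 W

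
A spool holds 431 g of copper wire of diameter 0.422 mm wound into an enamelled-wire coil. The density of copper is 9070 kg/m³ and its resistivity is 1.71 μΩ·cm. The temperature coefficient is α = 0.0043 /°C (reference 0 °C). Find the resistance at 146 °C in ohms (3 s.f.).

ρ = 1.71 μΩ·cm = 1.71×10^-8 Ω·m
A = π(d/2)² = π(2.1100e-04 m)² = 1.3987e-07 m²
L = m/(density·A) = 0.431/(9070×1.3987e-07) = 339.7 m
R = ρL/A = (1.71×10^-8)(339.7)/(1.3987e-07) = 41.54 Ω
R(146 °C) = 41.54 × (1 + 0.0043×146) = 67.6 Ω

67.6 Ω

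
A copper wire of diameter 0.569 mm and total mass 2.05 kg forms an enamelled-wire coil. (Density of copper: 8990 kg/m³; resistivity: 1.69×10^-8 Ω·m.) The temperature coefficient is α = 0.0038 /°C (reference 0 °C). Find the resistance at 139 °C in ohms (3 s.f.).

A = π(d/2)² = π(2.8450e-04 m)² = 2.5428e-07 m²
L = m/(density·A) = 2.05/(8990×2.5428e-07) = 896.8 m
R = ρL/A = (1.69×10^-8)(896.8)/(2.5428e-07) = 59.6 Ω
R(139 °C) = 59.6 × (1 + 0.0038×139) = 91.1 Ω

91.1 Ω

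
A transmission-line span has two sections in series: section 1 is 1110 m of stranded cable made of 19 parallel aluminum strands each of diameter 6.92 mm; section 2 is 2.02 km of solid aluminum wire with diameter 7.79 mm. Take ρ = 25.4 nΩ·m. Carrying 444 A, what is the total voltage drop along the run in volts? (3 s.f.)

495 V

ρ = 25.4 nΩ·m = 2.54×10^-8 Ω·m
Section 1: A_strand = π(3.4600e-03)² = 3.761e-05 m²; R₁ = ρL/(N·A_s) = (2.54×10^-8)(1110)/(19×3.761e-05) = 0.03945 Ω
Section 2: A = π(d/2)² = π(3.8950e-03 m)² = 4.766e-05 m²
R₂ = (2.54×10^-8)(2020)/(4.766e-05) = 1.077 Ω
R = R₁ + R₂ = 1.116 Ω
V = IR = 444 × 1.116 = 495 V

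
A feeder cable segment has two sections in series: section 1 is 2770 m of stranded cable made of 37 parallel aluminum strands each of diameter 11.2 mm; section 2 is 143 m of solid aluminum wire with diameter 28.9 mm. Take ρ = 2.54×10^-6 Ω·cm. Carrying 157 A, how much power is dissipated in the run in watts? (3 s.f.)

ρ = 2.54×10^-6 Ω·cm = 2.54×10^-8 Ω·m
Section 1: A_strand = π(5.6000e-03)² = 9.852e-05 m²; R₁ = ρL/(N·A_s) = (2.54×10^-8)(2770)/(37×9.852e-05) = 0.0193 Ω
Section 2: A = π(d/2)² = π(1.4450e-02 m)² = 6.560e-04 m²
R₂ = (2.54×10^-8)(143)/(6.560e-04) = 0.005537 Ω
R = R₁ + R₂ = 0.02484 Ω
P = I²R = (157)² × 0.02484 = 612 W

612 W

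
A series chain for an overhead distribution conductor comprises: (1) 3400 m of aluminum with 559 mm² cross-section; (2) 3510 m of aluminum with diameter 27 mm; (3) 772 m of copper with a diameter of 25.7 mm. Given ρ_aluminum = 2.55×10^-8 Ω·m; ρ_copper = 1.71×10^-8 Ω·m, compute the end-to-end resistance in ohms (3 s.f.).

Seg 1: A = 559 mm² = 5.590e-04 m²
R_1 = (2.55×10^-8)(3400)/(5.590e-04) = 0.1551 Ω
Seg 2: A = π(d/2)² = π(1.3500e-02 m)² = 5.726e-04 m²
R_2 = (2.55×10^-8)(3510)/(5.726e-04) = 0.1563 Ω
Seg 3: A = π(d/2)² = π(1.2850e-02 m)² = 5.187e-04 m²
R_3 = (1.71×10^-8)(772)/(5.187e-04) = 0.02545 Ω
R_total = R_1 + R_2 + R_3 = 0.337 Ω

0.337 Ω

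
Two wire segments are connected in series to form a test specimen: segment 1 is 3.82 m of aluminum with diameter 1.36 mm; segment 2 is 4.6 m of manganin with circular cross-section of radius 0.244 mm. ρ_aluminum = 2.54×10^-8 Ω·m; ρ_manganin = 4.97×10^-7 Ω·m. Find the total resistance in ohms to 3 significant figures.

12.3 Ω

Segment 1: A = π(d/2)² = π(6.8000e-04 m)² = 1.453e-06 m²
R₁ = ρL/A = (2.54×10^-8)(3.82)/(1.453e-06) = 0.06679 Ω
Segment 2: A = πr² = π(2.4400e-04 m)² = 1.870e-07 m²
R₂ = (4.97×10^-7)(4.6)/(1.870e-07) = 12.22 Ω
R = R₁ + R₂ = 12.3 Ω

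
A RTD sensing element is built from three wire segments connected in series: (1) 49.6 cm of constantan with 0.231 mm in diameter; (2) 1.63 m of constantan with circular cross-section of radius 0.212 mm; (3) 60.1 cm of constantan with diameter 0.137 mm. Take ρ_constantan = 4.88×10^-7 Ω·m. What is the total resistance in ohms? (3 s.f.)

31.3 Ω

Seg 1: A = π(d/2)² = π(1.1550e-04 m)² = 4.191e-08 m²
R_1 = (4.88×10^-7)(0.496)/(4.191e-08) = 5.775 Ω
Seg 2: A = πr² = π(2.1200e-04 m)² = 1.412e-07 m²
R_2 = (4.88×10^-7)(1.63)/(1.412e-07) = 5.634 Ω
Seg 3: A = π(d/2)² = π(6.8500e-05 m)² = 1.474e-08 m²
R_3 = (4.88×10^-7)(0.601)/(1.474e-08) = 19.9 Ω
R_total = R_1 + R_2 + R_3 = 31.3 Ω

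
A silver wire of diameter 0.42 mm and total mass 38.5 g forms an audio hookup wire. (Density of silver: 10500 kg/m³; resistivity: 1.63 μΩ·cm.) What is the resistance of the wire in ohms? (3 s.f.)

ρ = 1.63 μΩ·cm = 1.63×10^-8 Ω·m
A = π(d/2)² = π(2.1000e-04 m)² = 1.3854e-07 m²
L = m/(density·A) = 0.0385/(10500×1.3854e-07) = 26.47 m
R = ρL/A = (1.63×10^-8)(26.47)/(1.3854e-07) = 3.11 Ω

3.11 Ω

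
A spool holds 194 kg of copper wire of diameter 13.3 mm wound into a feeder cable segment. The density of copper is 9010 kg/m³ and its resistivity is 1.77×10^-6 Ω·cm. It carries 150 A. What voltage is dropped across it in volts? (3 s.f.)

ρ = 1.77×10^-6 Ω·cm = 1.77×10^-8 Ω·m
A = π(d/2)² = π(6.6500e-03 m)² = 1.3893e-04 m²
L = m/(density·A) = 194/(9010×1.3893e-04) = 155 m
R = ρL/A = (1.77×10^-8)(155)/(1.3893e-04) = 0.01975 Ω
V = IR = 150 × 0.01975 = 2.96 V

2.96 V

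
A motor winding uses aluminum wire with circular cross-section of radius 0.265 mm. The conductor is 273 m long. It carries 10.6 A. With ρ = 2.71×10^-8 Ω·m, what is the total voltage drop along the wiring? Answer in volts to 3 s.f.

355 V

A = πr² = π(2.6500e-04 m)² = 2.206e-07 m²
R = ρL/A = (2.71×10^-8)(273)/(2.206e-07) = 33.53 Ω
V = IR = 10.6 × 33.53 = 355 V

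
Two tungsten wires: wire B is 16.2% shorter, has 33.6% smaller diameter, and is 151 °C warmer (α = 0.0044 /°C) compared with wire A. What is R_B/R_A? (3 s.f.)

R ∝ ρL/d² with ρ ∝ (1+αΔT), so R_B/R_A = (1 − 16.2/100) × (1 − 33.6/100)⁻² × (1 + 0.0044×151)
= 0.838 × 2.268 × 1.664 = 3.16

3.16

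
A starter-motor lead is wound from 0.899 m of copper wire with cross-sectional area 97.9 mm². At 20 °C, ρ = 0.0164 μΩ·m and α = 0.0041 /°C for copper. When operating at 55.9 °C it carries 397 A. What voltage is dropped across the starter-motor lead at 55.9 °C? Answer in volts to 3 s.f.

ρ = 0.0164 μΩ·m = 1.64×10^-8 Ω·m
A = 97.9 mm² = 9.790e-05 m²
R₍20₎ = ρL/A = (1.64×10^-8)(0.899)/(9.790e-05) = 1.506×10^-4 Ω
R₍55.9₎ = R₍20₎(1 + αΔT) = 1.506×10^-4 × (1 + 0.0041×35.9) = 1.728×10^-4 Ω
V = IR = 397 × 1.728×10^-4 = 0.0686 V

0.0686 V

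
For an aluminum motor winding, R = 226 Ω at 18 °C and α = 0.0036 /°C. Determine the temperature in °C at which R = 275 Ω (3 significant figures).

78.2 °C

R = R₀(1 + α(T − T₀)) ⇒ T = T₀ + (R/R₀ − 1)/α
T = 18 + (275/226 − 1)/0.0036 = 18 + (0.2168)/0.0036 = 78.2 °C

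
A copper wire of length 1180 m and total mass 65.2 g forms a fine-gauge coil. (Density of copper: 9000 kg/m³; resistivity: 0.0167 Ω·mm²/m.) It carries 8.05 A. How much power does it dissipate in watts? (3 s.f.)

ρ = 0.0167 Ω·mm²/m = 1.67×10^-8 Ω·m
A = m/(density·L) = 0.0652/(9000×1180) = 6.1394e-09 m²
R = ρL/A = (1.67×10^-8)(1180)/(6.1394e-09) = 3210 Ω
P = I²R = (8.05)² × 3210 = 2.08×10^5 W

2.08×10^5 W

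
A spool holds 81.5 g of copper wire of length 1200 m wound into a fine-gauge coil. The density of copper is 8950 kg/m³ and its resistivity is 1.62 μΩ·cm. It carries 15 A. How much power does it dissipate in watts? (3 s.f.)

ρ = 1.62 μΩ·cm = 1.62×10^-8 Ω·m
A = m/(density·L) = 0.0815/(8950×1200) = 7.5885e-09 m²
R = ρL/A = (1.62×10^-8)(1200)/(7.5885e-09) = 2562 Ω
P = I²R = (15)² × 2562 = 5.76×10^5 W

5.76×10^5 W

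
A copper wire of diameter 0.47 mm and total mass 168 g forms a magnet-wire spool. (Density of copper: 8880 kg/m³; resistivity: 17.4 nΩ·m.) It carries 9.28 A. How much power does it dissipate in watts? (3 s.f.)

ρ = 17.4 nΩ·m = 1.74×10^-8 Ω·m
A = π(d/2)² = π(2.3500e-04 m)² = 1.7349e-07 m²
L = m/(density·A) = 0.168/(8880×1.7349e-07) = 109 m
R = ρL/A = (1.74×10^-8)(109)/(1.7349e-07) = 10.94 Ω
P = I²R = (9.28)² × 10.94 = 942 W

942 W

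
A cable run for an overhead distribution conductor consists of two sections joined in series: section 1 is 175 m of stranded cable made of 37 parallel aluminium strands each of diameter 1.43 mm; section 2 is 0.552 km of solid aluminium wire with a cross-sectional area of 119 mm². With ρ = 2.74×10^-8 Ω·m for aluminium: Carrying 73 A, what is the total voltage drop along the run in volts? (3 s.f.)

Section 1: A_strand = π(7.1500e-04)² = 1.606e-06 m²; R₁ = ρL/(N·A_s) = (2.74×10^-8)(175)/(37×1.606e-06) = 0.08069 Ω
Section 2: A = 119 mm² = 1.190e-04 m²
R₂ = (2.74×10^-8)(552)/(1.190e-04) = 0.1271 Ω
R = R₁ + R₂ = 0.2078 Ω
V = IR = 73 × 0.2078 = 15.2 V

15.2 V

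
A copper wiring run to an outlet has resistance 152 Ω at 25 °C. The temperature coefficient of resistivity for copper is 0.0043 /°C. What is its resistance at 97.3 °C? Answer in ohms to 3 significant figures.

ΔT = 97.3 − 25 = 72.3 °C
R = R₀(1 + αΔT) = 152 × (1 + 0.0043×72.3) = 152 × 1.311 = 199 Ω

199 Ω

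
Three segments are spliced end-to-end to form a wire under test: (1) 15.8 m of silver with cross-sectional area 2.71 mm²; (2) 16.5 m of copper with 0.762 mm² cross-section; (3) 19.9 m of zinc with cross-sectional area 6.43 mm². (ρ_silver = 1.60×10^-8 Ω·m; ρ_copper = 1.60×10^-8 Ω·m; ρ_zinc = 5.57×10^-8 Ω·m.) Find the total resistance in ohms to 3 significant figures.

Seg 1: A = 2.71 mm² = 2.710e-06 m²
R_1 = (1.60×10^-8)(15.8)/(2.710e-06) = 0.09328 Ω
Seg 2: A = 0.762 mm² = 7.620e-07 m²
R_2 = (1.60×10^-8)(16.5)/(7.620e-07) = 0.3465 Ω
Seg 3: A = 6.43 mm² = 6.430e-06 m²
R_3 = (5.57×10^-8)(19.9)/(6.430e-06) = 0.1724 Ω
R_total = R_1 + R_2 + R_3 = 0.612 Ω

0.612 Ω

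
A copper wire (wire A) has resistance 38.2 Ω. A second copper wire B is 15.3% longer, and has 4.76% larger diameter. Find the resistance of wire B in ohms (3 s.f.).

40.1 Ω

R ∝ L/d², so R_B/R_A = (1 + 15.3/100) × (1 + 4.76/100)⁻²
= 1.153 × 0.9112 = 1.051
R_B = 1.051 × 38.2 = 40.1 Ω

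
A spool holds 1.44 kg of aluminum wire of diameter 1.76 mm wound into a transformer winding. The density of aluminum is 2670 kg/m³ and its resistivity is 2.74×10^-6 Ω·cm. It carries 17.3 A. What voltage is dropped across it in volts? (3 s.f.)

ρ = 2.74×10^-6 Ω·cm = 2.74×10^-8 Ω·m
A = π(d/2)² = π(8.8000e-04 m)² = 2.4328e-06 m²
L = m/(density·A) = 1.44/(2670×2.4328e-06) = 221.7 m
R = ρL/A = (2.74×10^-8)(221.7)/(2.4328e-06) = 2.497 Ω
V = IR = 17.3 × 2.497 = 43.2 V

43.2 V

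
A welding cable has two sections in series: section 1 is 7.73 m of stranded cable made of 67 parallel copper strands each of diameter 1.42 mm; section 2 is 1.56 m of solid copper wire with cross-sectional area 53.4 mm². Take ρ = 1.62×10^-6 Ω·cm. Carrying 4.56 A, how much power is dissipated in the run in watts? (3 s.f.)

0.0344 W

ρ = 1.62×10^-6 Ω·cm = 1.62×10^-8 Ω·m
Section 1: A_strand = π(7.1000e-04)² = 1.584e-06 m²; R₁ = ρL/(N·A_s) = (1.62×10^-8)(7.73)/(67×1.584e-06) = 0.00118 Ω
Section 2: A = 53.4 mm² = 5.340e-05 m²
R₂ = (1.62×10^-8)(1.56)/(5.340e-05) = 4.733×10^-4 Ω
R = R₁ + R₂ = 0.001653 Ω
P = I²R = (4.56)² × 0.001653 = 0.0344 W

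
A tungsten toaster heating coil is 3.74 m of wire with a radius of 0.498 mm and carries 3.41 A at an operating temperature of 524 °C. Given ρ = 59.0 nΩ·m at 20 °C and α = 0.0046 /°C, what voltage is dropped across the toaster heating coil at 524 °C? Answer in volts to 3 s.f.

3.20 V

ρ = 59.0 nΩ·m = 5.90×10^-8 Ω·m
A = πr² = π(4.9800e-04 m)² = 7.791e-07 m²
R₍20₎ = ρL/A = (5.90×10^-8)(3.74)/(7.791e-07) = 0.2832 Ω
R₍524₎ = R₍20₎(1 + αΔT) = 0.2832 × (1 + 0.0046×504) = 0.9398 Ω
V = IR = 3.41 × 0.9398 = 3.20 V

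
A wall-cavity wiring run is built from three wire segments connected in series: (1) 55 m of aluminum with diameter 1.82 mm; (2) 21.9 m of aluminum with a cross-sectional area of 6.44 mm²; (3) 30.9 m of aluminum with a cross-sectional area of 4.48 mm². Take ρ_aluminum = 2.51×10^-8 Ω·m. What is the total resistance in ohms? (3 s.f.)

0.789 Ω

Seg 1: A = π(d/2)² = π(9.1000e-04 m)² = 2.602e-06 m²
R_1 = (2.51×10^-8)(55)/(2.602e-06) = 0.5306 Ω
Seg 2: A = 6.44 mm² = 6.440e-06 m²
R_2 = (2.51×10^-8)(21.9)/(6.440e-06) = 0.08536 Ω
Seg 3: A = 4.48 mm² = 4.480e-06 m²
R_3 = (2.51×10^-8)(30.9)/(4.480e-06) = 0.1731 Ω
R_total = R_1 + R_2 + R_3 = 0.789 Ω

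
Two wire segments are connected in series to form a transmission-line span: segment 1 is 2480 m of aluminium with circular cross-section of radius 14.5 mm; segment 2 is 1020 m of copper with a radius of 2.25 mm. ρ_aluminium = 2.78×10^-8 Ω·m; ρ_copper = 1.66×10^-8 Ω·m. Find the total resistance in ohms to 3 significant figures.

Segment 1: A = πr² = π(1.4500e-02 m)² = 6.605e-04 m²
R₁ = ρL/A = (2.78×10^-8)(2480)/(6.605e-04) = 0.1044 Ω
Segment 2: A = πr² = π(2.2500e-03 m)² = 1.590e-05 m²
R₂ = (1.66×10^-8)(1020)/(1.590e-05) = 1.065 Ω
R = R₁ + R₂ = 1.17 Ω

1.17 Ω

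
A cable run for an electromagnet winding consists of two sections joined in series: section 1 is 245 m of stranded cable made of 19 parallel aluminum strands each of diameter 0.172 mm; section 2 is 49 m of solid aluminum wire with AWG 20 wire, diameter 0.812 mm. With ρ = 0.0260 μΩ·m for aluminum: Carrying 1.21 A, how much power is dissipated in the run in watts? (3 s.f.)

24.7 W

ρ = 0.0260 μΩ·m = 2.60×10^-8 Ω·m
Section 1: A_strand = π(8.6000e-05)² = 2.324e-08 m²; R₁ = ρL/(N·A_s) = (2.60×10^-8)(245)/(19×2.324e-08) = 14.43 Ω
Section 2: A = π(0.812/2 mm)² = π(4.0600e-04 m)² = 5.178e-07 m²
R₂ = (2.60×10^-8)(49)/(5.178e-07) = 2.46 Ω
R = R₁ + R₂ = 16.89 Ω
P = I²R = (1.21)² × 16.89 = 24.7 W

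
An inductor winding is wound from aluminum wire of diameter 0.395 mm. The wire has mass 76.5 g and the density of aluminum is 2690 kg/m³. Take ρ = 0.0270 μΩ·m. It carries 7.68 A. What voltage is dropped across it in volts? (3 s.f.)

ρ = 0.0270 μΩ·m = 2.70×10^-8 Ω·m
A = π(d/2)² = π(1.9750e-04 m)² = 1.2254e-07 m²
L = m/(density·A) = 0.0765/(2690×1.2254e-07) = 232.1 m
R = ρL/A = (2.70×10^-8)(232.1)/(1.2254e-07) = 51.13 Ω
V = IR = 7.68 × 51.13 = 393 V

393 V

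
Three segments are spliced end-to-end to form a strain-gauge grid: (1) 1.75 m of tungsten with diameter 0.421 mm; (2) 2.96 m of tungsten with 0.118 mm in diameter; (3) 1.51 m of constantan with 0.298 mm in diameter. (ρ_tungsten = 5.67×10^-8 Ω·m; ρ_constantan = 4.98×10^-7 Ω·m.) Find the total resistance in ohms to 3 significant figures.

26.8 Ω

Seg 1: A = π(d/2)² = π(2.1050e-04 m)² = 1.392e-07 m²
R_1 = (5.67×10^-8)(1.75)/(1.392e-07) = 0.7128 Ω
Seg 2: A = π(d/2)² = π(5.9000e-05 m)² = 1.094e-08 m²
R_2 = (5.67×10^-8)(2.96)/(1.094e-08) = 15.35 Ω
Seg 3: A = π(d/2)² = π(1.4900e-04 m)² = 6.975e-08 m²
R_3 = (4.98×10^-7)(1.51)/(6.975e-08) = 10.78 Ω
R_total = R_1 + R_2 + R_3 = 26.8 Ω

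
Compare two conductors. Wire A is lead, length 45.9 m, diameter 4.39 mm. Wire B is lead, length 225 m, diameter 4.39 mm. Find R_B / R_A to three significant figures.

R ∝ ρL/d², so R_B/R_A = (L_B/L_A)
= (225/45.9) = 4.90

4.90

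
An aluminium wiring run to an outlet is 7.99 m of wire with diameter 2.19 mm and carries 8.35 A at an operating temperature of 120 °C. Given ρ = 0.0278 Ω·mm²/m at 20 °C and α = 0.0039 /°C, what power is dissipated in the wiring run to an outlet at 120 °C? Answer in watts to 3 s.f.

5.71 W

ρ = 0.0278 Ω·mm²/m = 2.78×10^-8 Ω·m
A = π(d/2)² = π(1.0950e-03 m)² = 3.767e-06 m²
R₍20₎ = ρL/A = (2.78×10^-8)(7.99)/(3.767e-06) = 0.05897 Ω
R₍120₎ = R₍20₎(1 + αΔT) = 0.05897 × (1 + 0.0039×100) = 0.08196 Ω
P = I²R = (8.35)² × 0.08196 = 5.71 W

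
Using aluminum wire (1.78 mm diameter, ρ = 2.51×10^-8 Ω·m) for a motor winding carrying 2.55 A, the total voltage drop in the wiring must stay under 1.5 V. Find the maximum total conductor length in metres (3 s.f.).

58.3 m

A = π(d/2)² = π(8.9000e-04 m)² = 2.488e-06 m²
L_max = V_max·A/(1·ρI) = (1.5)(2.488e-06)/(2.51×10^-8×2.55) = 58.3 m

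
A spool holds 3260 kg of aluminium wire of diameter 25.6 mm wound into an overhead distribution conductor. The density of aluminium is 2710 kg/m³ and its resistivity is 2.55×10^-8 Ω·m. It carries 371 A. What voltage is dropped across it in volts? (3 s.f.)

A = π(d/2)² = π(1.2800e-02 m)² = 5.1472e-04 m²
L = m/(density·A) = 3260/(2710×5.1472e-04) = 2337 m
R = ρL/A = (2.55×10^-8)(2337)/(5.1472e-04) = 0.1158 Ω
V = IR = 371 × 0.1158 = 43.0 V

43.0 V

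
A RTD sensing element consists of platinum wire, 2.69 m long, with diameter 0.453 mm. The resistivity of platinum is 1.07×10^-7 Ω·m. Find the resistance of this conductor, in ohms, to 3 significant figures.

A = π(d/2)² = π(2.2650e-04 m)² = 1.612e-07 m²
R = ρL/A = (1.07×10^-7)(2.69 m)/(1.612e-07 m²) = 1.79 Ω

1.79 Ω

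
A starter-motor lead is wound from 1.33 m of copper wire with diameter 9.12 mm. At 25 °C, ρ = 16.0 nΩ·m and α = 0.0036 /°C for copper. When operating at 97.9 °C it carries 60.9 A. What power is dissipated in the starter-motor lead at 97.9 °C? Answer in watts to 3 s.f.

1.53 W

ρ = 16.0 nΩ·m = 1.60×10^-8 Ω·m
A = π(d/2)² = π(4.5600e-03 m)² = 6.533e-05 m²
R₍25₎ = ρL/A = (1.60×10^-8)(1.33)/(6.533e-05) = 3.258×10^-4 Ω
R₍97.9₎ = R₍25₎(1 + αΔT) = 3.258×10^-4 × (1 + 0.0036×72.9) = 4.112×10^-4 Ω
P = I²R = (60.9)² × 4.112×10^-4 = 1.53 W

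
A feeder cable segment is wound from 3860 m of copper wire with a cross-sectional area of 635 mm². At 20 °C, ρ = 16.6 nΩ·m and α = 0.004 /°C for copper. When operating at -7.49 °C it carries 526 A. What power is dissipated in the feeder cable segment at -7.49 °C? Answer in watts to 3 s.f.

24800 W

ρ = 16.6 nΩ·m = 1.66×10^-8 Ω·m
A = 635 mm² = 6.350e-04 m²
R₍20₎ = ρL/A = (1.66×10^-8)(3860)/(6.350e-04) = 0.1009 Ω
R₍-7.49₎ = R₍20₎(1 + αΔT) = 0.1009 × (1 + 0.004×-27.5) = 0.08981 Ω
P = I²R = (526)² × 0.08981 = 24800 W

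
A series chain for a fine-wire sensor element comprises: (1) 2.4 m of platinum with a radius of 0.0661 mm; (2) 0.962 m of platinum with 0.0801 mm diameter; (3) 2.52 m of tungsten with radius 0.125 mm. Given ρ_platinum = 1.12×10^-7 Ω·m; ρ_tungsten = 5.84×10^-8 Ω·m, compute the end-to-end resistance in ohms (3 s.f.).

Seg 1: A = πr² = π(6.6100e-05 m)² = 1.373e-08 m²
R_1 = (1.12×10^-7)(2.4)/(1.373e-08) = 19.58 Ω
Seg 2: A = π(d/2)² = π(4.0050e-05 m)² = 5.039e-09 m²
R_2 = (1.12×10^-7)(0.962)/(5.039e-09) = 21.38 Ω
Seg 3: A = πr² = π(1.2500e-04 m)² = 4.909e-08 m²
R_3 = (5.84×10^-8)(2.52)/(4.909e-08) = 2.998 Ω
R_total = R_1 + R_2 + R_3 = 44.0 Ω

44.0 Ω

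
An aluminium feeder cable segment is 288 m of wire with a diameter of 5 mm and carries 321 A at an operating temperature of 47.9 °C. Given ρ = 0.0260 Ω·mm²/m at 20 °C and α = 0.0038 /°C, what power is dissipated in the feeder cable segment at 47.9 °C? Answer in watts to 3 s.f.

43500 W

ρ = 0.0260 Ω·mm²/m = 2.60×10^-8 Ω·m
A = π(d/2)² = π(2.5000e-03 m)² = 1.963e-05 m²
R₍20₎ = ρL/A = (2.60×10^-8)(288)/(1.963e-05) = 0.3814 Ω
R₍47.9₎ = R₍20₎(1 + αΔT) = 0.3814 × (1 + 0.0038×27.9) = 0.4218 Ω
P = I²R = (321)² × 0.4218 = 43500 W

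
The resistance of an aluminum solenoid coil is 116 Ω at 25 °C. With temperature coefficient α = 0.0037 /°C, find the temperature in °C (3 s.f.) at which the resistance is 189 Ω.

195 °C

R = R₀(1 + α(T − T₀)) ⇒ T = T₀ + (R/R₀ − 1)/α
T = 25 + (189/116 − 1)/0.0037 = 25 + (0.6293)/0.0037 = 195 °C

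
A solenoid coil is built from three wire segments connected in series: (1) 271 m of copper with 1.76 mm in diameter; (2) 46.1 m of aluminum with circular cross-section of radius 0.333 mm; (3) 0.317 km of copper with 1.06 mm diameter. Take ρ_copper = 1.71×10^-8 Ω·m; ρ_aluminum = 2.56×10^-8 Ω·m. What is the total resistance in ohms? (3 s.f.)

Seg 1: A = π(d/2)² = π(8.8000e-04 m)² = 2.433e-06 m²
R_1 = (1.71×10^-8)(271)/(2.433e-06) = 1.905 Ω
Seg 2: A = πr² = π(3.3300e-04 m)² = 3.484e-07 m²
R_2 = (2.56×10^-8)(46.1)/(3.484e-07) = 3.388 Ω
Seg 3: A = π(d/2)² = π(5.3000e-04 m)² = 8.825e-07 m²
R_3 = (1.71×10^-8)(317)/(8.825e-07) = 6.143 Ω
R_total = R_1 + R_2 + R_3 = 11.4 Ω

11.4 Ω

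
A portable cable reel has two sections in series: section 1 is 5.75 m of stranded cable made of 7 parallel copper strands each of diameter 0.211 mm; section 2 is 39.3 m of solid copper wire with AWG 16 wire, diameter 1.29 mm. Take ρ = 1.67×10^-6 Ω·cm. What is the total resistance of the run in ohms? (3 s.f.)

ρ = 1.67×10^-6 Ω·cm = 1.67×10^-8 Ω·m
Section 1: A_strand = π(1.0550e-04)² = 3.497e-08 m²; R₁ = ρL/(N·A_s) = (1.67×10^-8)(5.75)/(7×3.497e-08) = 0.3923 Ω
Section 2: A = π(1.29/2 mm)² = π(6.4500e-04 m)² = 1.307e-06 m²
R₂ = (1.67×10^-8)(39.3)/(1.307e-06) = 0.5022 Ω
R = R₁ + R₂ = 0.894 Ω

0.894 Ω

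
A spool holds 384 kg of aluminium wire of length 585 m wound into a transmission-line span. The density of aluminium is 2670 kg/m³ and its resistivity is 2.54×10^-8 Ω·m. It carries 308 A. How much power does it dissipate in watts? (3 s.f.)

5730 W

A = m/(density·L) = 384/(2670×585) = 2.4585e-04 m²
R = ρL/A = (2.54×10^-8)(585)/(2.4585e-04) = 0.06044 Ω
P = I²R = (308)² × 0.06044 = 5730 W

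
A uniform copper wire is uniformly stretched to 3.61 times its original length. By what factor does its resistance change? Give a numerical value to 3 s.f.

13.0

Volume constant ⇒ A' = A/k with k = 3.61. R' = ρ(kL)/(A/k) = k²R.
Factor = 13.0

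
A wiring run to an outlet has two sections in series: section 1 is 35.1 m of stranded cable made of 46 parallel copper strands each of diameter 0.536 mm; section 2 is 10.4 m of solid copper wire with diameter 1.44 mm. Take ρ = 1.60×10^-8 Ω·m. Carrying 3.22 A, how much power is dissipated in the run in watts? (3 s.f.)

Section 1: A_strand = π(2.6800e-04)² = 2.256e-07 m²; R₁ = ρL/(N·A_s) = (1.60×10^-8)(35.1)/(46×2.256e-07) = 0.05411 Ω
Section 2: A = π(d/2)² = π(7.2000e-04 m)² = 1.629e-06 m²
R₂ = (1.60×10^-8)(10.4)/(1.629e-06) = 0.1022 Ω
R = R₁ + R₂ = 0.1563 Ω
P = I²R = (3.22)² × 0.1563 = 1.62 W

1.62 W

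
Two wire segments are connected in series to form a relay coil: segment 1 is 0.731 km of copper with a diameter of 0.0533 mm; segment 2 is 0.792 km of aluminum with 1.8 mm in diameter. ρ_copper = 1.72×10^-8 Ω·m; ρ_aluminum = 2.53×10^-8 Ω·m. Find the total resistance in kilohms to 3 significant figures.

Segment 1: A = π(d/2)² = π(2.6650e-05 m)² = 2.231e-09 m²
R₁ = ρL/A = (1.72×10^-8)(731)/(2.231e-09) = 5635 Ω
Segment 2: A = π(d/2)² = π(9.0000e-04 m)² = 2.545e-06 m²
R₂ = (2.53×10^-8)(792)/(2.545e-06) = 7.874 Ω
R = R₁ + R₂ = 5.64 kΩ

5.64 kΩ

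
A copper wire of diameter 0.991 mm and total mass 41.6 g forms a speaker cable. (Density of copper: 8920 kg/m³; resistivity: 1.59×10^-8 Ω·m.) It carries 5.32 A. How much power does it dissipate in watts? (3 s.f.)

3.53 W

A = π(d/2)² = π(4.9550e-04 m)² = 7.7132e-07 m²
L = m/(density·A) = 0.0416/(8920×7.7132e-07) = 6.046 m
R = ρL/A = (1.59×10^-8)(6.046)/(7.7132e-07) = 0.1246 Ω
P = I²R = (5.32)² × 0.1246 = 3.53 W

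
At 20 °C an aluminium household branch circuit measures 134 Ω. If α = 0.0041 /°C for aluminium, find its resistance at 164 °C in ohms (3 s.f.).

213 Ω

ΔT = 164 − 20 = 144 °C
R = R₀(1 + αΔT) = 134 × (1 + 0.0041×144) = 134 × 1.59 = 213 Ω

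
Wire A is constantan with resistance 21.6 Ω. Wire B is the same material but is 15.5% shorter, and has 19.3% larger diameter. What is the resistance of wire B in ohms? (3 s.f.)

12.8 Ω

R ∝ L/d², so R_B/R_A = (1 − 15.5/100) × (1 + 19.3/100)⁻²
= 0.845 × 0.7026 = 0.5937
R_B = 0.5937 × 21.6 = 12.8 Ω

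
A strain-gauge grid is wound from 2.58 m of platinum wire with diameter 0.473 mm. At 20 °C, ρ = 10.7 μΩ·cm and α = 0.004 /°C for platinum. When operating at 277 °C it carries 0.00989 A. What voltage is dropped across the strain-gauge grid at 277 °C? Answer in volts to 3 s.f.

0.0315 V

ρ = 10.7 μΩ·cm = 1.07×10^-7 Ω·m
A = π(d/2)² = π(2.3650e-04 m)² = 1.757e-07 m²
R₍20₎ = ρL/A = (1.07×10^-7)(2.58)/(1.757e-07) = 1.571 Ω
R₍277₎ = R₍20₎(1 + αΔT) = 1.571 × (1 + 0.004×257) = 3.186 Ω
V = IR = 0.00989 × 3.186 = 0.0315 V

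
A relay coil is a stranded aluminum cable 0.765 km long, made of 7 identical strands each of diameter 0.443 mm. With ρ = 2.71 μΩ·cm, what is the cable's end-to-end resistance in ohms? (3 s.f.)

ρ = 2.71 μΩ·cm = 2.71×10^-8 Ω·m
A_strand = π(2.2150e-04 m)² = 1.541e-07 m²
R_strand = ρL/A = (2.71×10^-8)(765)/(1.541e-07) = 134.5 Ω
R_total = R_strand/N = 134.5/7 = 19.2 Ω

19.2 Ω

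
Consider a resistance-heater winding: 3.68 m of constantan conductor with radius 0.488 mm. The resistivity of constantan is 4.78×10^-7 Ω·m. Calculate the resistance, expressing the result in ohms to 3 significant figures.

A = πr² = π(4.8800e-04 m)² = 7.482e-07 m²
R = ρL/A = (4.78×10^-7)(3.68 m)/(7.482e-07 m²) = 2.35 Ω

2.35 Ω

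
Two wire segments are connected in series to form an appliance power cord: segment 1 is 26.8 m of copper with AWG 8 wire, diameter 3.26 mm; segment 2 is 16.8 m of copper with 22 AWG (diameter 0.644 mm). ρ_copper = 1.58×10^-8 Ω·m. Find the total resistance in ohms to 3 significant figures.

Segment 1: A = π(3.26/2 mm)² = π(1.6300e-03 m)² = 8.347e-06 m²
R₁ = ρL/A = (1.58×10^-8)(26.8)/(8.347e-06) = 0.05073 Ω
Segment 2: A = π(0.644/2 mm)² = π(3.2200e-04 m)² = 3.257e-07 m²
R₂ = (1.58×10^-8)(16.8)/(3.257e-07) = 0.8149 Ω
R = R₁ + R₂ = 0.866 Ω

0.866 Ω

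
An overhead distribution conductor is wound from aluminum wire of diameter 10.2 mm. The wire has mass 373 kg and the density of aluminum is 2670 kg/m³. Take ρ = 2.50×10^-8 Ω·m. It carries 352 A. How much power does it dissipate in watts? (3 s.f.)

A = π(d/2)² = π(5.1000e-03 m)² = 8.1713e-05 m²
L = m/(density·A) = 373/(2670×8.1713e-05) = 1710 m
R = ρL/A = (2.50×10^-8)(1710)/(8.1713e-05) = 0.5231 Ω
P = I²R = (352)² × 0.5231 = 64800 W

64800 W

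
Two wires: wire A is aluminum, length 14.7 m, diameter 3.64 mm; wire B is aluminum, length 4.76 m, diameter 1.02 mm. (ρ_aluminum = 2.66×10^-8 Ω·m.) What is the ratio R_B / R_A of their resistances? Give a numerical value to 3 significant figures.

R ∝ ρL/d², so R_B/R_A = (L_B/L_A) × (d_A/d_B)²
= (4.76/14.7) × (3.64/1.02)² = 4.12

4.12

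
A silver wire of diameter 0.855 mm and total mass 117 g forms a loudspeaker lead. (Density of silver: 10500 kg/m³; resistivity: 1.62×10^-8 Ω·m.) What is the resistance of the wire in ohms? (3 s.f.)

A = π(d/2)² = π(4.2750e-04 m)² = 5.7415e-07 m²
L = m/(density·A) = 0.117/(10500×5.7415e-07) = 19.41 m
R = ρL/A = (1.62×10^-8)(19.41)/(5.7415e-07) = 0.548 Ω

0.548 Ω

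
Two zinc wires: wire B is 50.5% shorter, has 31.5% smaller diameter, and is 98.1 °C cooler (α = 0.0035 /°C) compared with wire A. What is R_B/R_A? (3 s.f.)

0.693

R ∝ ρL/d² with ρ ∝ (1+αΔT), so R_B/R_A = (1 − 50.5/100) × (1 − 31.5/100)⁻² × (1 − 0.0035×98.1)
= 0.495 × 2.131 × 0.6566 = 0.693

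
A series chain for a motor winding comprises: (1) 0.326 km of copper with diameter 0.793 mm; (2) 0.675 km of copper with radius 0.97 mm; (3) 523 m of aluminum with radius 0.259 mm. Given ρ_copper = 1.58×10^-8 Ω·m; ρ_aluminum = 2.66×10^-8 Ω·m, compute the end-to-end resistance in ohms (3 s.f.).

Seg 1: A = π(d/2)² = π(3.9650e-04 m)² = 4.939e-07 m²
R_1 = (1.58×10^-8)(326)/(4.939e-07) = 10.43 Ω
Seg 2: A = πr² = π(9.7000e-04 m)² = 2.956e-06 m²
R_2 = (1.58×10^-8)(675)/(2.956e-06) = 3.608 Ω
Seg 3: A = πr² = π(2.5900e-04 m)² = 2.107e-07 m²
R_3 = (2.66×10^-8)(523)/(2.107e-07) = 66.01 Ω
R_total = R_1 + R_2 + R_3 = 80.1 Ω

80.1 Ω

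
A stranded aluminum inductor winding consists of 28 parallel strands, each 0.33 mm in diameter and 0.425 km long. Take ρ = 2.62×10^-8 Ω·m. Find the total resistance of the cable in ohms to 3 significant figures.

4.65 Ω

A_strand = π(1.6500e-04 m)² = 8.553e-08 m²
R_strand = ρL/A = (2.62×10^-8)(425)/(8.553e-08) = 130.2 Ω
R_total = R_strand/N = 130.2/28 = 4.65 Ω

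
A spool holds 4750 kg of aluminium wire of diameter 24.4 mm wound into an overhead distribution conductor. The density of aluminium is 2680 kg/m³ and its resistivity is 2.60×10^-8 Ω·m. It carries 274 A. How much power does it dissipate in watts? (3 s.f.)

15800 W

A = π(d/2)² = π(1.2200e-02 m)² = 4.6759e-04 m²
L = m/(density·A) = 4750/(2680×4.6759e-04) = 3790 m
R = ρL/A = (2.60×10^-8)(3790)/(4.6759e-04) = 0.2108 Ω
P = I²R = (274)² × 0.2108 = 15800 W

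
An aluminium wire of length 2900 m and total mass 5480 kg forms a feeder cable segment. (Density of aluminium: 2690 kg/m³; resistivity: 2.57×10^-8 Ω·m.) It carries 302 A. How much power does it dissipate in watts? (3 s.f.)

9680 W

A = m/(density·L) = 5480/(2690×2900) = 7.0247e-04 m²
R = ρL/A = (2.57×10^-8)(2900)/(7.0247e-04) = 0.1061 Ω
P = I²R = (302)² × 0.1061 = 9680 W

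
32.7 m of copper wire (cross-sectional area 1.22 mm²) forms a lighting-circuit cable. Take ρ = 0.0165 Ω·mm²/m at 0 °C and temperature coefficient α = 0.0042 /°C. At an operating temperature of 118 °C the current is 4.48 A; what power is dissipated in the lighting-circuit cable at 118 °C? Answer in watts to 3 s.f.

13.3 W

ρ = 0.0165 Ω·mm²/m = 1.65×10^-8 Ω·m
A = 1.22 mm² = 1.220e-06 m²
R₍0₎ = ρL/A = (1.65×10^-8)(32.7)/(1.220e-06) = 0.4423 Ω
R₍118₎ = R₍0₎(1 + αΔT) = 0.4423 × (1 + 0.0042×118) = 0.6614 Ω
P = I²R = (4.48)² × 0.6614 = 13.3 W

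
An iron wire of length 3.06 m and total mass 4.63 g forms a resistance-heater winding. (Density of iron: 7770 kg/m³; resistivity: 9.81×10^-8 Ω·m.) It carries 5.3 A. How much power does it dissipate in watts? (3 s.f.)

A = m/(density·L) = 0.00463/(7770×3.06) = 1.9473e-07 m²
R = ρL/A = (9.81×10^-8)(3.06)/(1.9473e-07) = 1.542 Ω
P = I²R = (5.3)² × 1.542 = 43.3 W

43.3 W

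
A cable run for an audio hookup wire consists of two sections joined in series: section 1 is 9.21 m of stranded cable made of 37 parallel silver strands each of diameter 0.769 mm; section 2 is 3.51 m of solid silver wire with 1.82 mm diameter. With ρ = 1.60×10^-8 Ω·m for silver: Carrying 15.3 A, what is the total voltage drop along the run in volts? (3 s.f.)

Section 1: A_strand = π(3.8450e-04)² = 4.645e-07 m²; R₁ = ρL/(N·A_s) = (1.60×10^-8)(9.21)/(37×4.645e-07) = 0.008575 Ω
Section 2: A = π(d/2)² = π(9.1000e-04 m)² = 2.602e-06 m²
R₂ = (1.60×10^-8)(3.51)/(2.602e-06) = 0.02159 Ω
R = R₁ + R₂ = 0.03016 Ω
V = IR = 15.3 × 0.03016 = 0.461 V

0.461 V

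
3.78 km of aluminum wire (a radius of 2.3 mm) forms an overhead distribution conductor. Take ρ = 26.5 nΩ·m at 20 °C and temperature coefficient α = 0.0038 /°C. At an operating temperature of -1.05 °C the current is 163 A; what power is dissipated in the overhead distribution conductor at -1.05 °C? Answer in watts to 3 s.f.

ρ = 26.5 nΩ·m = 2.65×10^-8 Ω·m
A = πr² = π(2.3000e-03 m)² = 1.662e-05 m²
R₍20₎ = ρL/A = (2.65×10^-8)(3780)/(1.662e-05) = 6.027 Ω
R₍-1.05₎ = R₍20₎(1 + αΔT) = 6.027 × (1 + 0.0038×-21.1) = 5.545 Ω
P = I²R = (163)² × 5.545 = 1.47×10^5 W

1.47×10^5 W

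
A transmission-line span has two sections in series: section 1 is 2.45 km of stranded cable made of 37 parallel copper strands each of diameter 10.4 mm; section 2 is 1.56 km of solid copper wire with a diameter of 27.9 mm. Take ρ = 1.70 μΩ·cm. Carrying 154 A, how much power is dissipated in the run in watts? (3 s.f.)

1340 W

ρ = 1.70 μΩ·cm = 1.70×10^-8 Ω·m
Section 1: A_strand = π(5.2000e-03)² = 8.495e-05 m²; R₁ = ρL/(N·A_s) = (1.70×10^-8)(2450)/(37×8.495e-05) = 0.01325 Ω
Section 2: A = π(d/2)² = π(1.3950e-02 m)² = 6.114e-04 m²
R₂ = (1.70×10^-8)(1560)/(6.114e-04) = 0.04338 Ω
R = R₁ + R₂ = 0.05663 Ω
P = I²R = (154)² × 0.05663 = 1340 W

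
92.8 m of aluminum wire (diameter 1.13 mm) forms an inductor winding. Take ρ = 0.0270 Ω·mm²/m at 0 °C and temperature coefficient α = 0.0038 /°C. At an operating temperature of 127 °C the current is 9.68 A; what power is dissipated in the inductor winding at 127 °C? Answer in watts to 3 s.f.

ρ = 0.0270 Ω·mm²/m = 2.70×10^-8 Ω·m
A = π(d/2)² = π(5.6500e-04 m)² = 1.003e-06 m²
R₍0₎ = ρL/A = (2.70×10^-8)(92.8)/(1.003e-06) = 2.498 Ω
R₍127₎ = R₍0₎(1 + αΔT) = 2.498 × (1 + 0.0038×127) = 3.704 Ω
P = I²R = (9.68)² × 3.704 = 347 W

347 W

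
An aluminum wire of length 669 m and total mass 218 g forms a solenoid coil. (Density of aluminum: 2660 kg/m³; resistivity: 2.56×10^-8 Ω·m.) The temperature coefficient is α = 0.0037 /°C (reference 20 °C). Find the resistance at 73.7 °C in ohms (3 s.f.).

168 Ω

A = m/(density·L) = 0.218/(2660×669) = 1.2250e-07 m²
R = ρL/A = (2.56×10^-8)(669)/(1.2250e-07) = 139.8 Ω
R(73.7 °C) = 139.8 × (1 + 0.0037×53.7) = 168 Ω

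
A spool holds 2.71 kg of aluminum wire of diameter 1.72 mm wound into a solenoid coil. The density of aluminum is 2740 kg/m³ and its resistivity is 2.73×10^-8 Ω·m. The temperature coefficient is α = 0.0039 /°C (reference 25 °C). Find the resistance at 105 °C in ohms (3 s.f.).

A = π(d/2)² = π(8.6000e-04 m)² = 2.3235e-06 m²
L = m/(density·A) = 2.71/(2740×2.3235e-06) = 425.7 m
R = ρL/A = (2.73×10^-8)(425.7)/(2.3235e-06) = 5.001 Ω
R(105 °C) = 5.001 × (1 + 0.0039×80) = 6.56 Ω

6.56 Ω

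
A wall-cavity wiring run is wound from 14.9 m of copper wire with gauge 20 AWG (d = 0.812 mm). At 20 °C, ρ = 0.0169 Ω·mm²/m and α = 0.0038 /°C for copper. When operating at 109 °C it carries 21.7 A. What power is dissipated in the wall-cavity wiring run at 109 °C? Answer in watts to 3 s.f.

ρ = 0.0169 Ω·mm²/m = 1.69×10^-8 Ω·m
A = π(0.812/2 mm)² = π(4.0600e-04 m)² = 5.178e-07 m²
R₍20₎ = ρL/A = (1.69×10^-8)(14.9)/(5.178e-07) = 0.4863 Ω
R₍109₎ = R₍20₎(1 + αΔT) = 0.4863 × (1 + 0.0038×89) = 0.6507 Ω
P = I²R = (21.7)² × 0.6507 = 306 W

306 W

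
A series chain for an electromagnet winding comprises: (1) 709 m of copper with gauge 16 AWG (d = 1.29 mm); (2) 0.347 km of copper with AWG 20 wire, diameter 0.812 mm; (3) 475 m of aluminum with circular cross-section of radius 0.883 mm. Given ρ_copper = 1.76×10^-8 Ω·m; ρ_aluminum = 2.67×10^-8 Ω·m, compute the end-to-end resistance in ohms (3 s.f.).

26.5 Ω

Seg 1: A = π(1.29/2 mm)² = π(6.4500e-04 m)² = 1.307e-06 m²
R_1 = (1.76×10^-8)(709)/(1.307e-06) = 9.547 Ω
Seg 2: A = π(0.812/2 mm)² = π(4.0600e-04 m)² = 5.178e-07 m²
R_2 = (1.76×10^-8)(347)/(5.178e-07) = 11.79 Ω
Seg 3: A = πr² = π(8.8300e-04 m)² = 2.449e-06 m²
R_3 = (2.67×10^-8)(475)/(2.449e-06) = 5.178 Ω
R_total = R_1 + R_2 + R_3 = 26.5 Ω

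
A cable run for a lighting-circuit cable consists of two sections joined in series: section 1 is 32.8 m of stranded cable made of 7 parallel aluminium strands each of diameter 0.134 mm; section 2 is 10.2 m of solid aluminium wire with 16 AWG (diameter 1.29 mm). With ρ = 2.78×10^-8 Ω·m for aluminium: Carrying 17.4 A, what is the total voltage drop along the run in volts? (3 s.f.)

Section 1: A_strand = π(6.7000e-05)² = 1.410e-08 m²; R₁ = ρL/(N·A_s) = (2.78×10^-8)(32.8)/(7×1.410e-08) = 9.237 Ω
Section 2: A = π(1.29/2 mm)² = π(6.4500e-04 m)² = 1.307e-06 m²
R₂ = (2.78×10^-8)(10.2)/(1.307e-06) = 0.217 Ω
R = R₁ + R₂ = 9.454 Ω
V = IR = 17.4 × 9.454 = 164 V

164 V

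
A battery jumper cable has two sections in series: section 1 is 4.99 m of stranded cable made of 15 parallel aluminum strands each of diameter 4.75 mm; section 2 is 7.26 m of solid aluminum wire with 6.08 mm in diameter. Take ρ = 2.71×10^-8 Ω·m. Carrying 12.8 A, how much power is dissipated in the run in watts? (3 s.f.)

Section 1: A_strand = π(2.3750e-03)² = 1.772e-05 m²; R₁ = ρL/(N·A_s) = (2.71×10^-8)(4.99)/(15×1.772e-05) = 5.087×10^-4 Ω
Section 2: A = π(d/2)² = π(3.0400e-03 m)² = 2.903e-05 m²
R₂ = (2.71×10^-8)(7.26)/(2.903e-05) = 0.006777 Ω
R = R₁ + R₂ = 0.007285 Ω
P = I²R = (12.8)² × 0.007285 = 1.19 W

1.19 W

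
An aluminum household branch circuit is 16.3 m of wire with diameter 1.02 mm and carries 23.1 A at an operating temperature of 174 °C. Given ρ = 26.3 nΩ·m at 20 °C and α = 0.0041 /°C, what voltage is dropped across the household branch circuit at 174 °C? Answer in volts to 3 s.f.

19.8 V

ρ = 26.3 nΩ·m = 2.63×10^-8 Ω·m
A = π(d/2)² = π(5.1000e-04 m)² = 8.171e-07 m²
R₍20₎ = ρL/A = (2.63×10^-8)(16.3)/(8.171e-07) = 0.5246 Ω
R₍174₎ = R₍20₎(1 + αΔT) = 0.5246 × (1 + 0.0041×154) = 0.8559 Ω
V = IR = 23.1 × 0.8559 = 19.8 V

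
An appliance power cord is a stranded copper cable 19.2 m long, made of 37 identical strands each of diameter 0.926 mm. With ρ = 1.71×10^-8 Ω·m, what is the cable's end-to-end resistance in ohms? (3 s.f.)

0.0132 Ω

A_strand = π(4.6300e-04 m)² = 6.735e-07 m²
R_strand = ρL/A = (1.71×10^-8)(19.2)/(6.735e-07) = 0.4875 Ω
R_total = R_strand/N = 0.4875/37 = 0.0132 Ω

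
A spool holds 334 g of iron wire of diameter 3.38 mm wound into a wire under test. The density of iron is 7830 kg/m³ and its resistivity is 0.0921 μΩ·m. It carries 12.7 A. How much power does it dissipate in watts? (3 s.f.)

ρ = 0.0921 μΩ·m = 9.21×10^-8 Ω·m
A = π(d/2)² = π(1.6900e-03 m)² = 8.9727e-06 m²
L = m/(density·A) = 0.334/(7830×8.9727e-06) = 4.754 m
R = ρL/A = (9.21×10^-8)(4.754)/(8.9727e-06) = 0.0488 Ω
P = I²R = (12.7)² × 0.0488 = 7.87 W

7.87 W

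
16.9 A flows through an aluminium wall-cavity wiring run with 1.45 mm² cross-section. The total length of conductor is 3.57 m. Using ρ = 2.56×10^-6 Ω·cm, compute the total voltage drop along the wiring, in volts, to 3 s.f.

ρ = 2.56×10^-6 Ω·cm = 2.56×10^-8 Ω·m
A = 1.45 mm² = 1.450e-06 m²
R = ρL/A = (2.56×10^-8)(3.57)/(1.450e-06) = 0.06303 Ω
V = IR = 16.9 × 0.06303 = 1.07 V

1.07 V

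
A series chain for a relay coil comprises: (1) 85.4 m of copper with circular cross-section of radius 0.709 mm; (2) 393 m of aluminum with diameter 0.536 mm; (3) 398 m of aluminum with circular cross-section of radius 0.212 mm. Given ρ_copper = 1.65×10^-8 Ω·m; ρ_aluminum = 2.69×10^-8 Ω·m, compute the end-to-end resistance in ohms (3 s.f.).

Seg 1: A = πr² = π(7.0900e-04 m)² = 1.579e-06 m²
R_1 = (1.65×10^-8)(85.4)/(1.579e-06) = 0.8923 Ω
Seg 2: A = π(d/2)² = π(2.6800e-04 m)² = 2.256e-07 m²
R_2 = (2.69×10^-8)(393)/(2.256e-07) = 46.85 Ω
Seg 3: A = πr² = π(2.1200e-04 m)² = 1.412e-07 m²
R_3 = (2.69×10^-8)(398)/(1.412e-07) = 75.83 Ω
R_total = R_1 + R_2 + R_3 = 124 Ω

124 Ω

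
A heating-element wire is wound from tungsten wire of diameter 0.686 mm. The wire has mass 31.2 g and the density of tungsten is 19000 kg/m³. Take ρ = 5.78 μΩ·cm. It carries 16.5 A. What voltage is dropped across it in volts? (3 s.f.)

11.5 V

ρ = 5.78 μΩ·cm = 5.78×10^-8 Ω·m
A = π(d/2)² = π(3.4300e-04 m)² = 3.6961e-07 m²
L = m/(density·A) = 0.0312/(19000×3.6961e-07) = 4.443 m
R = ρL/A = (5.78×10^-8)(4.443)/(3.6961e-07) = 0.6948 Ω
V = IR = 16.5 × 0.6948 = 11.5 V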